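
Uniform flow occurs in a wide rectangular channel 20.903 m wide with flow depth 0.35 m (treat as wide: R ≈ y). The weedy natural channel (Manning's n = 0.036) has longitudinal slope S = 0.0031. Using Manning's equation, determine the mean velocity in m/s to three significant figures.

0.768 m/s

A = b·y = 20.903 × 0.35 = 7.316 m²
Wide channel: R ≈ y = 0.35 m
Q = (1/n)·A·R^(2/3)·S^(1/2) = (1/0.036) × 7.316 × 0.3500^(2/3) × 0.0031^(1/2) = 5.620 m³/s
V = Q/A = 5.620/7.316 = 0.7681 m/s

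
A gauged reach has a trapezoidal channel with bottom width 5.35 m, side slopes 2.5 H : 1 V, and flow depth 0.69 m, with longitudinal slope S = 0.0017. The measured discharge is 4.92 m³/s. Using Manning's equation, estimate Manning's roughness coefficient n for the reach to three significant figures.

0.0271

A = (b + z·y)·y = (5.35 + 2.5×0.69)×0.69 = 4.882 m²
P = b + 2y√(1+z²) = 5.35 + 2×0.69×√(1+2.5²) = 9.066 m
R = A/P = 4.882/9.066 = 0.5385 m
n = (1/Q)·A·R^(2/3)·S^(1/2) = (1/4.92) × 4.882 × 0.6619 × 0.04123 = 0.02708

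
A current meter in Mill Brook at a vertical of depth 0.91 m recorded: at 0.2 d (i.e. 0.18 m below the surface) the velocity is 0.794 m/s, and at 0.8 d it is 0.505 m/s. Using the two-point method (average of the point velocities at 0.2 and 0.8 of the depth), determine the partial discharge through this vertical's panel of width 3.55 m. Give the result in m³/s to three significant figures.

2.10 m³/s

v̄ = (0.794 + 0.505) / 2 = 0.6495 m/s
q = v̄ × d × w = 0.6495 × 0.91 × 3.55 = 2.098 m³/s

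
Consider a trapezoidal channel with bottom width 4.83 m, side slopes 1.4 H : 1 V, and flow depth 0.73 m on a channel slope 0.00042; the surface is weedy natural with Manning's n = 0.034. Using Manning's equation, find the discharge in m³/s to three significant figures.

1.79 m³/s

A = (b + z·y)·y = (4.83 + 1.4×0.73)×0.73 = 4.272 m²
P = b + 2y√(1+z²) = 4.83 + 2×0.73×√(1+1.4²) = 7.342 m
R = A/P = 4.272/7.342 = 0.5819 m
Q = (1/n)·A·R^(2/3)·S^(1/2) = (1/0.034) × 4.272 × 0.5819^(2/3) × 0.00042^(1/2) = 1.795 m³/s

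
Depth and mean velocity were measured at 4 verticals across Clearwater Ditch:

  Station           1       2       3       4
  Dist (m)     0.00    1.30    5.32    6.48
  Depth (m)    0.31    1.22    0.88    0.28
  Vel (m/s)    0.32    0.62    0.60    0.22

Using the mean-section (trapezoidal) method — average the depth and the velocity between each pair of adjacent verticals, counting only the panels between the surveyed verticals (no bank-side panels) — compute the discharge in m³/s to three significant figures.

Panel 1-2: Δb = 1.3 m, d̄ = (0.31+1.22)/2 = 0.765, v̄ = (0.32+0.62)/2 = 0.47 → q = 1.3×0.765×0.47 = 0.4674 m³/s
Panel 2-3: Δb = 4.02 m, d̄ = (1.22+0.88)/2 = 1.05, v̄ = (0.62+0.60)/2 = 0.61 → q = 4.02×1.05×0.61 = 2.575 m³/s
Panel 3-4: Δb = 1.16 m, d̄ = (0.88+0.28)/2 = 0.58, v̄ = (0.60+0.22)/2 = 0.41 → q = 1.16×0.58×0.41 = 0.2758 m³/s
Q = Σ q = 3.318 m³/s

3.32 m³/s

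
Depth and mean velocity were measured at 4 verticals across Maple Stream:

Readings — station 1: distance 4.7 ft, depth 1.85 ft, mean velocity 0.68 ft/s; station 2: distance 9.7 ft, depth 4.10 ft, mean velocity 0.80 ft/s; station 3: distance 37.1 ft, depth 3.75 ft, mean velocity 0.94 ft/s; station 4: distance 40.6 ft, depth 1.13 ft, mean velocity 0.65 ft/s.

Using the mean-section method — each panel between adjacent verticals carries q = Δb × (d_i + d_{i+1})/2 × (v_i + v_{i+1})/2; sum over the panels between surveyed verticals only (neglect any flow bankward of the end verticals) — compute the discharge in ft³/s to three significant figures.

Panel 1-2: Δb = 5 ft, d̄ = (1.85+4.10)/2 = 2.975, v̄ = (0.68+0.80)/2 = 0.74 → q = 5×2.975×0.74 = 11.01 ft³/s
Panel 2-3: Δb = 27.4 ft, d̄ = (4.10+3.75)/2 = 3.925, v̄ = (0.80+0.94)/2 = 0.87 → q = 27.4×3.925×0.87 = 93.56 ft³/s
Panel 3-4: Δb = 3.5 ft, d̄ = (3.75+1.13)/2 = 2.44, v̄ = (0.94+0.65)/2 = 0.795 → q = 3.5×2.44×0.795 = 6.789 ft³/s
Q = Σ q = 111.4 ft³/s

111 ft³/s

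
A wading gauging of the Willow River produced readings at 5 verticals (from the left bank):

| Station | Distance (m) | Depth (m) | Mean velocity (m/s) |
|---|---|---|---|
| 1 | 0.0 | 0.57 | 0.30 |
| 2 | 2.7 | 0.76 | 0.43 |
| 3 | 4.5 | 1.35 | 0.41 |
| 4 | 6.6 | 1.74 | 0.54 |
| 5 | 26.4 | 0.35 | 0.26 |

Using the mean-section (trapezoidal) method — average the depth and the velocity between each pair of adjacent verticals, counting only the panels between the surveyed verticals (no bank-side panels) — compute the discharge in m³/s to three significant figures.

11.3 m³/s

Panel 1-2: Δb = 2.7 m, d̄ = (0.57+0.76)/2 = 0.665, v̄ = (0.30+0.43)/2 = 0.365 → q = 2.7×0.665×0.365 = 0.6554 m³/s
Panel 2-3: Δb = 1.8 m, d̄ = (0.76+1.35)/2 = 1.055, v̄ = (0.43+0.41)/2 = 0.42 → q = 1.8×1.055×0.42 = 0.7976 m³/s
Panel 3-4: Δb = 2.1 m, d̄ = (1.35+1.74)/2 = 1.545, v̄ = (0.41+0.54)/2 = 0.475 → q = 2.1×1.545×0.475 = 1.541 m³/s
Panel 4-5: Δb = 19.8 m, d̄ = (1.74+0.35)/2 = 1.045, v̄ = (0.54+0.26)/2 = 0.4 → q = 19.8×1.045×0.4 = 8.276 m³/s
Q = Σ q = 11.27 m³/s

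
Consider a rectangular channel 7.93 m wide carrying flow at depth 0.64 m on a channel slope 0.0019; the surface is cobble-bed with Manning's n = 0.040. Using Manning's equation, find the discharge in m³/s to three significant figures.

A = b·y = 7.93 × 0.64 = 5.075 m²
P = b + 2y = 7.93 + 2×0.64 = 9.210 m
R = A/P = 5.075/9.210 = 0.5511 m
Q = (1/n)·A·R^(2/3)·S^(1/2) = (1/0.040) × 5.075 × 0.5511^(2/3) × 0.0019^(1/2) = 3.717 m³/s

3.72 m³/s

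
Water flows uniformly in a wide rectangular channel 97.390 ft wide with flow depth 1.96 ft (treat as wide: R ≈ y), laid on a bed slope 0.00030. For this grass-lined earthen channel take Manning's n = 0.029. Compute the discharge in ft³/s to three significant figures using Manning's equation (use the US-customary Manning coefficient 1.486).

A = b·y = 97.390 × 1.96 = 190.9 ft²
Wide channel: R ≈ y = 1.96 ft
Q = (1.486/n)·A·R^(2/3)·S^(1/2) = (1.486/0.029) × 190.9 × 1.960^(2/3) × 0.00030^(1/2) = 265.3 ft³/s

265 ft³/s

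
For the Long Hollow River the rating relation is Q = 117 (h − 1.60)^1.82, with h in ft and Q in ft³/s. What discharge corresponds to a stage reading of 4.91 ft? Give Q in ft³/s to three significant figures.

1030 ft³/s

Q = 117 × (4.91 − 1.60)^1.82 = 117 × 3.31^1.82 = 1033 ft³/s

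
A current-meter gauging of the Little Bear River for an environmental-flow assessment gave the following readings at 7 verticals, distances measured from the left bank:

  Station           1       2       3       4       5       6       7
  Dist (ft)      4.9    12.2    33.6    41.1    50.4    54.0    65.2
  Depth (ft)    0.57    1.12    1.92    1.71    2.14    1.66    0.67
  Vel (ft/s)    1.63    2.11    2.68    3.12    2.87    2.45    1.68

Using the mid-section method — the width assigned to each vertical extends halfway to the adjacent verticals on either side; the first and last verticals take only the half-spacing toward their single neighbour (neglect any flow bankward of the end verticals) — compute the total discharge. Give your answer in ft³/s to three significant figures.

w_1 = (12.2 − 4.9)/2 = 3.65 ft; q_1 = 1.63 × 0.57 × 3.65 = 3.391 ft³/s
w_2 = (33.6 − 4.9)/2 = 14.35 ft; q_2 = 2.11 × 1.12 × 14.35 = 33.91 ft³/s
w_3 = (41.1 − 12.2)/2 = 14.45 ft; q_3 = 2.68 × 1.92 × 14.45 = 74.35 ft³/s
w_4 = (50.4 − 33.6)/2 = 8.4 ft; q_4 = 3.12 × 1.71 × 8.4 = 44.82 ft³/s
w_5 = (54.0 − 41.1)/2 = 6.45 ft; q_5 = 2.87 × 2.14 × 6.45 = 39.61 ft³/s
w_6 = (65.2 − 50.4)/2 = 7.4 ft; q_6 = 2.45 × 1.66 × 7.4 = 30.10 ft³/s
w_7 = (65.2 − 54.0)/2 = 5.6 ft; q_7 = 1.68 × 0.67 × 5.6 = 6.303 ft³/s
Q = Σ qᵢ = 232.5 ft³/s

232 ft³/s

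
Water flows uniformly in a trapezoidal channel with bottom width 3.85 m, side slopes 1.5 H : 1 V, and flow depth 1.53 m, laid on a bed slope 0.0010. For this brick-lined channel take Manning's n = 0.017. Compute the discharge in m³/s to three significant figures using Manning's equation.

A = (b + z·y)·y = (3.85 + 1.5×1.53)×1.53 = 9.402 m²
P = b + 2y√(1+z²) = 3.85 + 2×1.53×√(1+1.5²) = 9.366 m
R = A/P = 9.402/9.366 = 1.004 m
Q = (1/n)·A·R^(2/3)·S^(1/2) = (1/0.017) × 9.402 × 1.004^(2/3) × 0.0010^(1/2) = 17.53 m³/s

17.5 m³/s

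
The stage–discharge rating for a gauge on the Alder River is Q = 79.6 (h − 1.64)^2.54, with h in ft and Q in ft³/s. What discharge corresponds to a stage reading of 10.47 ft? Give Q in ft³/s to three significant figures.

Q = 79.6 × (10.47 − 1.64)^2.54 = 79.6 × 8.83^2.54 = 20120 ft³/s

20100 ft³/s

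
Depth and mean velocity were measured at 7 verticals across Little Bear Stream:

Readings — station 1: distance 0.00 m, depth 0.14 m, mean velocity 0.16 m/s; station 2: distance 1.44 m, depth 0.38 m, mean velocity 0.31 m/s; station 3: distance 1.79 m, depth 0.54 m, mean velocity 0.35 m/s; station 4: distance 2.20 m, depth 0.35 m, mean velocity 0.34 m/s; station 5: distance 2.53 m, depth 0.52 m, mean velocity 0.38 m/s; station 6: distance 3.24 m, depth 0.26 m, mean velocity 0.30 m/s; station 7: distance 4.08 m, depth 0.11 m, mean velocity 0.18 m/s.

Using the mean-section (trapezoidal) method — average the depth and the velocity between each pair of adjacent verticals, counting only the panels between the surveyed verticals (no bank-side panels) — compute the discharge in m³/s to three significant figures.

Panel 1-2: Δb = 1.44 m, d̄ = (0.14+0.38)/2 = 0.26, v̄ = (0.16+0.31)/2 = 0.235 → q = 1.44×0.26×0.235 = 0.08798 m³/s
Panel 2-3: Δb = 0.35 m, d̄ = (0.38+0.54)/2 = 0.46, v̄ = (0.31+0.35)/2 = 0.33 → q = 0.35×0.46×0.33 = 0.05313 m³/s
Panel 3-4: Δb = 0.41 m, d̄ = (0.54+0.35)/2 = 0.445, v̄ = (0.35+0.34)/2 = 0.345 → q = 0.41×0.445×0.345 = 0.06295 m³/s
Panel 4-5: Δb = 0.33 m, d̄ = (0.35+0.52)/2 = 0.435, v̄ = (0.34+0.38)/2 = 0.36 → q = 0.33×0.435×0.36 = 0.05168 m³/s
Panel 5-6: Δb = 0.71 m, d̄ = (0.52+0.26)/2 = 0.39, v̄ = (0.38+0.30)/2 = 0.34 → q = 0.71×0.39×0.34 = 0.09415 m³/s
Panel 6-7: Δb = 0.84 m, d̄ = (0.26+0.11)/2 = 0.185, v̄ = (0.30+0.18)/2 = 0.24 → q = 0.84×0.185×0.24 = 0.03730 m³/s
Q = Σ q = 0.3872 m³/s

0.387 m³/s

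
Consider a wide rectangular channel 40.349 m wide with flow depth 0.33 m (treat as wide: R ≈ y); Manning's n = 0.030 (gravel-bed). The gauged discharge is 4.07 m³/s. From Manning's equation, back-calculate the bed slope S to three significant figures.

A = b·y = 40.349 × 0.33 = 13.32 m²
Wide channel: R ≈ y = 0.33 m
S = (Q·n / (1·A·R^(2/3)))² = (4.07×0.030 / (1×13.32×0.4775))² = 0.0003687

0.000369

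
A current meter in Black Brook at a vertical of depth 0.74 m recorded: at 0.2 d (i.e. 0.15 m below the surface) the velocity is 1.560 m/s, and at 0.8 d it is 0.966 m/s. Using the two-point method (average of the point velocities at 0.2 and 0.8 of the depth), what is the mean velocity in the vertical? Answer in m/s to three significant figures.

v̄ = (1.560 + 0.966) / 2 = 1.263 m/s

1.26 m/s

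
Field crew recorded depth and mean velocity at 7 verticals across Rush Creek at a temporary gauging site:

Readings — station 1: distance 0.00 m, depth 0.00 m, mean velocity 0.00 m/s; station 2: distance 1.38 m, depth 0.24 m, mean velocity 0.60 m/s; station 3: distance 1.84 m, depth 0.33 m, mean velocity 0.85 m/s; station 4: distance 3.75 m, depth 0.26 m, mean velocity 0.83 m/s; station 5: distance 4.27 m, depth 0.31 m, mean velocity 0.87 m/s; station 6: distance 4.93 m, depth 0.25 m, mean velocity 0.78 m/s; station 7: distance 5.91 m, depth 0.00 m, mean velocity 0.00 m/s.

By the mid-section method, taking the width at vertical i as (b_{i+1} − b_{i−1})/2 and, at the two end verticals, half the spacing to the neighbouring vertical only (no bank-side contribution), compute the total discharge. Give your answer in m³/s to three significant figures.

w_2 = (1.84 − 0.00)/2 = 0.92 m; q_2 = 0.60 × 0.24 × 0.92 = 0.1325 m³/s
w_3 = (3.75 − 1.38)/2 = 1.185 m; q_3 = 0.85 × 0.33 × 1.185 = 0.3324 m³/s
w_4 = (4.27 − 1.84)/2 = 1.215 m; q_4 = 0.83 × 0.26 × 1.215 = 0.2622 m³/s
w_5 = (4.93 − 3.75)/2 = 0.59 m; q_5 = 0.87 × 0.31 × 0.59 = 0.1591 m³/s
w_6 = (5.91 − 4.27)/2 = 0.82 m; q_6 = 0.78 × 0.25 × 0.82 = 0.1599 m³/s
Stations 1, 7 contribute zero (depth or velocity is 0).
Q = Σ qᵢ = 1.046 m³/s

1.05 m³/s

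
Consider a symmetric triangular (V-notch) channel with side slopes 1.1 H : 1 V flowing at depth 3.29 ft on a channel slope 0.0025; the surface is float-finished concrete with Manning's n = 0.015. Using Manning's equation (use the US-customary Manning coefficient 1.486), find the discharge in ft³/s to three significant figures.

67.2 ft³/s

A = z·y² = 1.1×3.29² = 11.91 ft²
P = 2y√(1+z²) = 2×3.29×√(1+1.1²) = 9.782 ft
R = A/P = 11.91/9.782 = 1.217 ft
Q = (1.486/n)·A·R^(2/3)·S^(1/2) = (1.486/0.015) × 11.91 × 1.217^(2/3) × 0.0025^(1/2) = 67.23 ft³/s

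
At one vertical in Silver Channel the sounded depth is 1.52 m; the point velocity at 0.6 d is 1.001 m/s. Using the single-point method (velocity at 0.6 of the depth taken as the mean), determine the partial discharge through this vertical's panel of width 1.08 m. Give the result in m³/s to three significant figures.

1.64 m³/s

v̄ = v₀.₆ = 1.001 m/s
q = v̄ × d × w = 1.001 × 1.52 × 1.08 = 1.643 m³/s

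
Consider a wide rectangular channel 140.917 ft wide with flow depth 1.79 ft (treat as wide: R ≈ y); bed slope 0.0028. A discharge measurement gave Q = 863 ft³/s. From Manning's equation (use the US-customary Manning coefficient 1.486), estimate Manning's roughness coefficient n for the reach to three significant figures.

0.0339

A = b·y = 140.917 × 1.79 = 252.2 ft²
Wide channel: R ≈ y = 1.79 ft
n = (1.486/Q)·A·R^(2/3)·S^(1/2) = (1.486/863) × 252.2 × 1.474 × 0.05292 = 0.03388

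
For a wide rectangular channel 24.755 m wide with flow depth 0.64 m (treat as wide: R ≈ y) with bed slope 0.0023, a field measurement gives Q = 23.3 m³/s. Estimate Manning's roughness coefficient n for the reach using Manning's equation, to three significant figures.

0.0242

A = b·y = 24.755 × 0.64 = 15.84 m²
Wide channel: R ≈ y = 0.64 m
n = (1/Q)·A·R^(2/3)·S^(1/2) = (1/23.3) × 15.84 × 0.7427 × 0.04796 = 0.02422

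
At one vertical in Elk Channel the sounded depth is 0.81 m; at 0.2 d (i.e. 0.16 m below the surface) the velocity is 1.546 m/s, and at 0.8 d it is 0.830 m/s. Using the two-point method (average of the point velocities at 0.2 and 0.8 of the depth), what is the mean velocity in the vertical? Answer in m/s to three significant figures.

1.19 m/s

v̄ = (1.546 + 0.830) / 2 = 1.188 m/s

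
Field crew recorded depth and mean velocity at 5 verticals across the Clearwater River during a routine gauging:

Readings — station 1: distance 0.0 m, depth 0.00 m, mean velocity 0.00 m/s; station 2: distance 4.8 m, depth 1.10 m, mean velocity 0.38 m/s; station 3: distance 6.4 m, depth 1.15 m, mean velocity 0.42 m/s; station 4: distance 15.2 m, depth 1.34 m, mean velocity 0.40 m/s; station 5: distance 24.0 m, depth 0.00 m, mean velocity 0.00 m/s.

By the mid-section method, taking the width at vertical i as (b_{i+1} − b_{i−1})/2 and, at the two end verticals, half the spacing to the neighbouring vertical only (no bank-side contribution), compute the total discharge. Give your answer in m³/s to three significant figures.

w_2 = (6.4 − 0.0)/2 = 3.2 m; q_2 = 0.38 × 1.10 × 3.2 = 1.338 m³/s
w_3 = (15.2 − 4.8)/2 = 5.2 m; q_3 = 0.42 × 1.15 × 5.2 = 2.512 m³/s
w_4 = (24.0 − 6.4)/2 = 8.8 m; q_4 = 0.40 × 1.34 × 8.8 = 4.717 m³/s
Stations 1, 5 contribute zero (depth or velocity is 0).
Q = Σ qᵢ = 8.566 m³/s

8.57 m³/s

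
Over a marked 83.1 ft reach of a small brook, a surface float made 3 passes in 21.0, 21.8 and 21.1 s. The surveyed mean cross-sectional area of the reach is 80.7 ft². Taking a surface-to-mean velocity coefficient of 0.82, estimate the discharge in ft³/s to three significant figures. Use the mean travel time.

t̄ = (21.0 + 21.8 + 21.1) / 3 = 21.3 s
v_surface = L / t̄ = 83.1 / 21.3 = 3.901 ft/s
v_mean = 0.82 × 3.901 = 3.199 ft/s
Q = A × v_mean = 80.7 × 3.199 = 258.2 ft³/s

258 ft³/s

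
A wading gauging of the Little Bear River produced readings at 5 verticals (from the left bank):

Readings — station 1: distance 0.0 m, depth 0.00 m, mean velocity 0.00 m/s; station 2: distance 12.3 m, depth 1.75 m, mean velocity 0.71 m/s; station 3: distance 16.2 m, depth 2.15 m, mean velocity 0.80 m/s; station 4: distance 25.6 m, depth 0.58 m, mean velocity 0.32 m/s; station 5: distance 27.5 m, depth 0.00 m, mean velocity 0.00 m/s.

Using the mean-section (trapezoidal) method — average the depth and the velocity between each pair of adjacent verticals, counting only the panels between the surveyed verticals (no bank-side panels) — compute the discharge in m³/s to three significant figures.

16.8 m³/s

Panel 1-2: Δb = 12.3 m, d̄ = (0.00+1.75)/2 = 0.875, v̄ = (0.00+0.71)/2 = 0.355 → q = 12.3×0.875×0.355 = 3.821 m³/s
Panel 2-3: Δb = 3.9 m, d̄ = (1.75+2.15)/2 = 1.95, v̄ = (0.71+0.80)/2 = 0.755 → q = 3.9×1.95×0.755 = 5.742 m³/s
Panel 3-4: Δb = 9.4 m, d̄ = (2.15+0.58)/2 = 1.365, v̄ = (0.80+0.32)/2 = 0.56 → q = 9.4×1.365×0.56 = 7.185 m³/s
Panel 4-5: Δb = 1.9 m, d̄ = (0.58+0.00)/2 = 0.29, v̄ = (0.32+0.00)/2 = 0.16 → q = 1.9×0.29×0.16 = 0.08816 m³/s
Q = Σ q = 16.84 m³/s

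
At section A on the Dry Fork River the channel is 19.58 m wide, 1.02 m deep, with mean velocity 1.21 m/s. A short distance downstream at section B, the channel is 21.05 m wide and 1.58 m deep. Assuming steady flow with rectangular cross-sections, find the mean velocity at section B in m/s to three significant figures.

Q = A₁V₁ = (19.58×1.02) × 1.21 = 24.17 m³/s
A₂ = 21.05 × 1.58 = 33.26 m²
V₂ = Q/A₂ = 24.17/33.26 = 0.7266 m/s

0.727 m/s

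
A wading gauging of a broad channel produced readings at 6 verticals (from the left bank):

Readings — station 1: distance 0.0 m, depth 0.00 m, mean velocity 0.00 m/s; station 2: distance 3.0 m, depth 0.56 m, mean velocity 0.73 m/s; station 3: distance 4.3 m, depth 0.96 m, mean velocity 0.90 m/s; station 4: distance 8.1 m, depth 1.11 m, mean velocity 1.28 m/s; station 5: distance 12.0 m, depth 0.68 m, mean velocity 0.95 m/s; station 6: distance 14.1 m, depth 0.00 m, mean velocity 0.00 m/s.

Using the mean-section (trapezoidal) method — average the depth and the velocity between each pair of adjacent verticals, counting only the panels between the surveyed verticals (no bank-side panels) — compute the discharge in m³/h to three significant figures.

Panel 1-2: Δb = 3 m, d̄ = (0.00+0.56)/2 = 0.28, v̄ = (0.00+0.73)/2 = 0.365 → q = 3×0.28×0.365 = 0.3066 m³/s
Panel 2-3: Δb = 1.3 m, d̄ = (0.56+0.96)/2 = 0.76, v̄ = (0.73+0.90)/2 = 0.815 → q = 1.3×0.76×0.815 = 0.8052 m³/s
Panel 3-4: Δb = 3.8 m, d̄ = (0.96+1.11)/2 = 1.035, v̄ = (0.90+1.28)/2 = 1.09 → q = 3.8×1.035×1.09 = 4.287 m³/s
Panel 4-5: Δb = 3.9 m, d̄ = (1.11+0.68)/2 = 0.895, v̄ = (1.28+0.95)/2 = 1.115 → q = 3.9×0.895×1.115 = 3.892 m³/s
Panel 5-6: Δb = 2.1 m, d̄ = (0.68+0.00)/2 = 0.34, v̄ = (0.95+0.00)/2 = 0.475 → q = 2.1×0.34×0.475 = 0.3392 m³/s
Q = Σ q = 9.630 m³/s
= 9.630 × 3600 = 34670 m³/h

34700 m³/h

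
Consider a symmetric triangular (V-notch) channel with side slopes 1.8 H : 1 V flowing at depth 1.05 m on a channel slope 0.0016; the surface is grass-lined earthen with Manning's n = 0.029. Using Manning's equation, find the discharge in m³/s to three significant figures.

A = z·y² = 1.8×1.05² = 1.985 m²
P = 2y√(1+z²) = 2×1.05×√(1+1.8²) = 4.324 m
R = A/P = 1.985/4.324 = 0.4589 m
Q = (1/n)·A·R^(2/3)·S^(1/2) = (1/0.029) × 1.985 × 0.4589^(2/3) × 0.0016^(1/2) = 1.629 m³/s

1.63 m³/s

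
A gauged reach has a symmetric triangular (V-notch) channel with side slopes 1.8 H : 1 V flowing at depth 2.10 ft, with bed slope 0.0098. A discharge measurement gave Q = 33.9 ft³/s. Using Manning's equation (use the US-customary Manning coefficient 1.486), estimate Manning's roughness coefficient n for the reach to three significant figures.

A = z·y² = 1.8×2.10² = 7.938 ft²
P = 2y√(1+z²) = 2×2.10×√(1+1.8²) = 8.648 ft
R = A/P = 7.938/8.648 = 0.9179 ft
n = (1.486/Q)·A·R^(2/3)·S^(1/2) = (1.486/33.9) × 7.938 × 0.9445 × 0.09899 = 0.03253

0.0325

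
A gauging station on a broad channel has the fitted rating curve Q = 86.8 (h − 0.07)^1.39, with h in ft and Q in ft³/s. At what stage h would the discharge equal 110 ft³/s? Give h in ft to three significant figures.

h − h₀ = (Q/C)^(1/b) = (110/86.8)^(1/1.39) = 1.186 ft
h = 0.07 + 1.186 = 1.256 ft

1.26 ft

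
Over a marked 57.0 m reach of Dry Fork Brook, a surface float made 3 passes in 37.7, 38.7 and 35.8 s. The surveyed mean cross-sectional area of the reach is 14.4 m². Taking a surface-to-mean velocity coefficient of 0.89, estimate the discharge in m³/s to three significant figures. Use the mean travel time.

t̄ = (37.7 + 38.7 + 35.8) / 3 = 37.4 s
v_surface = L / t̄ = 57.0 / 37.4 = 1.524 m/s
v_mean = 0.89 × 1.524 = 1.356 m/s
Q = A × v_mean = 14.4 × 1.356 = 19.53 m³/s

19.5 m³/s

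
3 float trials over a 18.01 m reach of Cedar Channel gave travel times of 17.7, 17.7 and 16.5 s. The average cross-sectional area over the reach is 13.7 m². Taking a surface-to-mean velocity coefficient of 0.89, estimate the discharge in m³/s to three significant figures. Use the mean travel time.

t̄ = (17.7 + 17.7 + 16.5) / 3 = 17.3 s
v_surface = L / t̄ = 18.01 / 17.3 = 1.041 m/s
v_mean = 0.89 × 1.041 = 0.9265 m/s
Q = A × v_mean = 13.7 × 0.9265 = 12.69 m³/s

12.7 m³/s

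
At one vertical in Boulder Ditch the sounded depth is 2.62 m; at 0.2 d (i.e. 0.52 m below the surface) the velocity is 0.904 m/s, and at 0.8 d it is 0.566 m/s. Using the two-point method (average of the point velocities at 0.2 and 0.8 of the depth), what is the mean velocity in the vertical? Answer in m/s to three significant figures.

v̄ = (0.904 + 0.566) / 2 = 0.7350 m/s

0.735 m/s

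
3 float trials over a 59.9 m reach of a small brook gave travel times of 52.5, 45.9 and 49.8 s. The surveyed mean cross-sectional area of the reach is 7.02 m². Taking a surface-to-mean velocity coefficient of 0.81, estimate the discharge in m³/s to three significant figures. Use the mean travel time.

6.89 m³/s

t̄ = (52.5 + 45.9 + 49.8) / 3 = 49.4 s
v_surface = L / t̄ = 59.9 / 49.4 = 1.213 m/s
v_mean = 0.81 × 1.213 = 0.9822 m/s
Q = A × v_mean = 7.02 × 0.9822 = 6.895 m³/s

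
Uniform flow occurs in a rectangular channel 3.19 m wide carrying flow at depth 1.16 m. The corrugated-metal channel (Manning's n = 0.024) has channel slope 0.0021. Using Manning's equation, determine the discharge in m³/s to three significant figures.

5.42 m³/s

A = b·y = 3.19 × 1.16 = 3.700 m²
P = b + 2y = 3.19 + 2×1.16 = 5.510 m
R = A/P = 3.700/5.510 = 0.6716 m
Q = (1/n)·A·R^(2/3)·S^(1/2) = (1/0.024) × 3.700 × 0.6716^(2/3) × 0.0021^(1/2) = 5.418 m³/s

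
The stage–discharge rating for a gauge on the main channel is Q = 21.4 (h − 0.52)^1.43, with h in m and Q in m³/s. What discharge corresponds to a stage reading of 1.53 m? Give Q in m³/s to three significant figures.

Q = 21.4 × (1.53 − 0.52)^1.43 = 21.4 × 1.01^1.43 = 21.71 m³/s

21.7 m³/s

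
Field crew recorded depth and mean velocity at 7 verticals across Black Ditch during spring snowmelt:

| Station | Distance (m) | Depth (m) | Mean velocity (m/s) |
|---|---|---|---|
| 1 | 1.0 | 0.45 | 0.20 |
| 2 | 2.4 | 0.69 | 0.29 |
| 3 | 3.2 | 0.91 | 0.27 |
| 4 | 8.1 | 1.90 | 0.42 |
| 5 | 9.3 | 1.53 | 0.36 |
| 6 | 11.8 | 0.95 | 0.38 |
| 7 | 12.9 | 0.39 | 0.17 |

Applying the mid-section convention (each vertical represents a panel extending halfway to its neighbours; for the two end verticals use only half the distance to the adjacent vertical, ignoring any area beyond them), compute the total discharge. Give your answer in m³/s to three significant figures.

w_1 = (2.4 − 1.0)/2 = 0.7 m; q_1 = 0.20 × 0.45 × 0.7 = 0.06300 m³/s
w_2 = (3.2 − 1.0)/2 = 1.1 m; q_2 = 0.29 × 0.69 × 1.1 = 0.2201 m³/s
w_3 = (8.1 − 2.4)/2 = 2.85 m; q_3 = 0.27 × 0.91 × 2.85 = 0.7002 m³/s
w_4 = (9.3 − 3.2)/2 = 3.05 m; q_4 = 0.42 × 1.90 × 3.05 = 2.434 m³/s
w_5 = (11.8 − 8.1)/2 = 1.85 m; q_5 = 0.36 × 1.53 × 1.85 = 1.019 m³/s
w_6 = (12.9 − 9.3)/2 = 1.8 m; q_6 = 0.38 × 0.95 × 1.8 = 0.6498 m³/s
w_7 = (12.9 − 11.8)/2 = 0.55 m; q_7 = 0.17 × 0.39 × 0.55 = 0.03647 m³/s
Q = Σ qᵢ = 5.123 m³/s

5.12 m³/s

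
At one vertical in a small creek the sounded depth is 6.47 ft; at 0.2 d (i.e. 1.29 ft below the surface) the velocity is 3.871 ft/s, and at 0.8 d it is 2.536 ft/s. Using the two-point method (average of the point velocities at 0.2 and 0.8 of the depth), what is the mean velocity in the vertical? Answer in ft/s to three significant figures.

v̄ = (3.871 + 2.536) / 2 = 3.204 ft/s

3.20 ft/s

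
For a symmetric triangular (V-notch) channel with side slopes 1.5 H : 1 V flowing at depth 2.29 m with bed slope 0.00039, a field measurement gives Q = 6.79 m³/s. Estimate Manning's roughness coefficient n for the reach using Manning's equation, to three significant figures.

A = z·y² = 1.5×2.29² = 7.866 m²
P = 2y√(1+z²) = 2×2.29×√(1+1.5²) = 8.257 m
R = A/P = 7.866/8.257 = 0.9527 m
n = (1/Q)·A·R^(2/3)·S^(1/2) = (1/6.79) × 7.866 × 0.9682 × 0.01975 = 0.02215

0.0222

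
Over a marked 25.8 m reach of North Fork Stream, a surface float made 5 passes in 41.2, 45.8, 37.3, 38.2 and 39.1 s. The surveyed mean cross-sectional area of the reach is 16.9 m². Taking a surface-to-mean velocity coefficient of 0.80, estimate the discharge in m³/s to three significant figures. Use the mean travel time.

t̄ = (41.2 + 45.8 + 37.3 + 38.2 + 39.1) / 5 = 40.32 s
v_surface = L / t̄ = 25.8 / 40.32 = 0.6399 m/s
v_mean = 0.80 × 0.6399 = 0.5119 m/s
Q = A × v_mean = 16.9 × 0.5119 = 8.651 m³/s

8.65 m³/s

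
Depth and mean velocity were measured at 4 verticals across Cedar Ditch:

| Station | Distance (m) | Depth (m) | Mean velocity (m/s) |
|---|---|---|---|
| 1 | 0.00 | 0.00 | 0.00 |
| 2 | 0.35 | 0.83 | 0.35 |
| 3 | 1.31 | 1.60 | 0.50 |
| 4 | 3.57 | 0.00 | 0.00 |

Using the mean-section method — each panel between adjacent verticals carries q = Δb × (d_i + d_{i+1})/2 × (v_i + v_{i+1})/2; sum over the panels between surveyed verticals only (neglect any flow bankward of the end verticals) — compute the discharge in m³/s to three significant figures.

Panel 1-2: Δb = 0.35 m, d̄ = (0.00+0.83)/2 = 0.415, v̄ = (0.00+0.35)/2 = 0.175 → q = 0.35×0.415×0.175 = 0.02542 m³/s
Panel 2-3: Δb = 0.96 m, d̄ = (0.83+1.60)/2 = 1.215, v̄ = (0.35+0.50)/2 = 0.425 → q = 0.96×1.215×0.425 = 0.4957 m³/s
Panel 3-4: Δb = 2.26 m, d̄ = (1.60+0.00)/2 = 0.8, v̄ = (0.50+0.00)/2 = 0.25 → q = 2.26×0.8×0.25 = 0.4520 m³/s
Q = Σ q = 0.9731 m³/s

0.973 m³/s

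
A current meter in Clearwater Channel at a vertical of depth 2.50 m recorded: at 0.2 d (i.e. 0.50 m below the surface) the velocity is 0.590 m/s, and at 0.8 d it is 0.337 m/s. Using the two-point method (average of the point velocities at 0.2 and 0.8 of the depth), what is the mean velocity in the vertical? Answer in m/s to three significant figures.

v̄ = (0.590 + 0.337) / 2 = 0.4635 m/s

0.464 m/s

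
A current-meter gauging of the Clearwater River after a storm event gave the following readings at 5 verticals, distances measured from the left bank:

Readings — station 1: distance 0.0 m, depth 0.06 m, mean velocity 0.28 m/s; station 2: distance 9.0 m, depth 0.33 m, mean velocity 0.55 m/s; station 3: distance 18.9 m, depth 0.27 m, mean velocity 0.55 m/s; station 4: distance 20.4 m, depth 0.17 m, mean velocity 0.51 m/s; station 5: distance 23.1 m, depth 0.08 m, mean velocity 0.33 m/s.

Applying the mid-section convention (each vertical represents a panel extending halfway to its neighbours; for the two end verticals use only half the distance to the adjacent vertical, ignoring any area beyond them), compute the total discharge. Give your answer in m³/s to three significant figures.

2.85 m³/s

w_1 = (9.0 − 0.0)/2 = 4.5 m; q_1 = 0.28 × 0.06 × 4.5 = 0.07560 m³/s
w_2 = (18.9 − 0.0)/2 = 9.45 m; q_2 = 0.55 × 0.33 × 9.45 = 1.715 m³/s
w_3 = (20.4 − 9.0)/2 = 5.7 m; q_3 = 0.55 × 0.27 × 5.7 = 0.8465 m³/s
w_4 = (23.1 − 18.9)/2 = 2.1 m; q_4 = 0.51 × 0.17 × 2.1 = 0.1821 m³/s
w_5 = (23.1 − 20.4)/2 = 1.35 m; q_5 = 0.33 × 0.08 × 1.35 = 0.03564 m³/s
Q = Σ qᵢ = 2.855 m³/s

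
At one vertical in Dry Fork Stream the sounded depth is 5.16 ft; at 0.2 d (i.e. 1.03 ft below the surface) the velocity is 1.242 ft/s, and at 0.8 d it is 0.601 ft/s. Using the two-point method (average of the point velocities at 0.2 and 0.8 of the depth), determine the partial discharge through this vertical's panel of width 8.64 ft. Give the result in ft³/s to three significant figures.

v̄ = (1.242 + 0.601) / 2 = 0.9215 ft/s
q = v̄ × d × w = 0.9215 × 5.16 × 8.64 = 41.08 ft³/s

41.1 ft³/s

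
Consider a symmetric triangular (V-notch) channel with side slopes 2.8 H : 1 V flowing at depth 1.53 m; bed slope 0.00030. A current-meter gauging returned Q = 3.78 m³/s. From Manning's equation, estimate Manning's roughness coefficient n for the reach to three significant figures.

0.0241

A = z·y² = 2.8×1.53² = 6.555 m²
P = 2y√(1+z²) = 2×1.53×√(1+2.8²) = 9.098 m
R = A/P = 6.555/9.098 = 0.7204 m
n = (1/Q)·A·R^(2/3)·S^(1/2) = (1/3.78) × 6.555 × 0.8036 × 0.01732 = 0.02414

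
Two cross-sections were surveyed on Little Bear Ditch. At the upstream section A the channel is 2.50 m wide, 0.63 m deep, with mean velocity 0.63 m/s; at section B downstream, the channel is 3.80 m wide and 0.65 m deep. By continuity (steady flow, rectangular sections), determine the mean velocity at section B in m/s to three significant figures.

0.402 m/s

Q = A₁V₁ = (2.50×0.63) × 0.63 = 0.9923 m³/s
A₂ = 3.80 × 0.65 = 2.470 m²
V₂ = Q/A₂ = 0.9923/2.470 = 0.4017 m/s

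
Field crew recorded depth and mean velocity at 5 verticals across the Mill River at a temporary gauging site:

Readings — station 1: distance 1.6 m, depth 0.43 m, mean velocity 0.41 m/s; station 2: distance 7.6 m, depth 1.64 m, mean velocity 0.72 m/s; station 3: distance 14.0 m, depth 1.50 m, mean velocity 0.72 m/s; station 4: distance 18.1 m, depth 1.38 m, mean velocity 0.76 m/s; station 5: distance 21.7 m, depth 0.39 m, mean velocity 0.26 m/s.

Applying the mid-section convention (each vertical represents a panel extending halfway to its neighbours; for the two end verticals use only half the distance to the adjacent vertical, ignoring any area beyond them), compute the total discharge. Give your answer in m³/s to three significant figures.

w_1 = (7.6 − 1.6)/2 = 3 m; q_1 = 0.41 × 0.43 × 3 = 0.5289 m³/s
w_2 = (14.0 − 1.6)/2 = 6.2 m; q_2 = 0.72 × 1.64 × 6.2 = 7.321 m³/s
w_3 = (18.1 − 7.6)/2 = 5.25 m; q_3 = 0.72 × 1.50 × 5.25 = 5.670 m³/s
w_4 = (21.7 − 14.0)/2 = 3.85 m; q_4 = 0.76 × 1.38 × 3.85 = 4.038 m³/s
w_5 = (21.7 − 18.1)/2 = 1.8 m; q_5 = 0.26 × 0.39 × 1.8 = 0.1825 m³/s
Q = Σ qᵢ = 17.74 m³/s

17.7 m³/s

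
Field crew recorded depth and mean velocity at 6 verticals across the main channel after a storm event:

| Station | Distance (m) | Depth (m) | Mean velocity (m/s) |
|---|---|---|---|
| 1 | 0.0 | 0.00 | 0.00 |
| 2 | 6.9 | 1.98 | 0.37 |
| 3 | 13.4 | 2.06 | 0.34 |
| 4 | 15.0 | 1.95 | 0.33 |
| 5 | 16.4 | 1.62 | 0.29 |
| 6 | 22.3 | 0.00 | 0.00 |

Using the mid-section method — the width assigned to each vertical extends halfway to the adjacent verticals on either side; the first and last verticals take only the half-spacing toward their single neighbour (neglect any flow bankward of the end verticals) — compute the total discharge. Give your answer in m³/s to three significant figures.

w_2 = (13.4 − 0.0)/2 = 6.7 m; q_2 = 0.37 × 1.98 × 6.7 = 4.908 m³/s
w_3 = (15.0 − 6.9)/2 = 4.05 m; q_3 = 0.34 × 2.06 × 4.05 = 2.837 m³/s
w_4 = (16.4 − 13.4)/2 = 1.5 m; q_4 = 0.33 × 1.95 × 1.5 = 0.9653 m³/s
w_5 = (22.3 − 15.0)/2 = 3.65 m; q_5 = 0.29 × 1.62 × 3.65 = 1.715 m³/s
Stations 1, 6 contribute zero (depth or velocity is 0).
Q = Σ qᵢ = 10.43 m³/s

10.4 m³/s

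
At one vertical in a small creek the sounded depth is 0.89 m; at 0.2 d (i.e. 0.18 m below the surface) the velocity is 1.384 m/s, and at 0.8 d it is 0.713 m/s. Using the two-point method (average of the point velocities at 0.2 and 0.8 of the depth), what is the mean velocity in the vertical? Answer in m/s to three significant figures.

v̄ = (1.384 + 0.713) / 2 = 1.049 m/s

1.05 m/s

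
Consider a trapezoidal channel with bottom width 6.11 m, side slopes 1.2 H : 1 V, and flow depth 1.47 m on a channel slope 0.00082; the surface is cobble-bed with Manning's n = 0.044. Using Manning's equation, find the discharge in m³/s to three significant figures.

A = (b + z·y)·y = (6.11 + 1.2×1.47)×1.47 = 11.57 m²
P = b + 2y√(1+z²) = 6.11 + 2×1.47×√(1+1.2²) = 10.70 m
R = A/P = 11.57/10.70 = 1.082 m
Q = (1/n)·A·R^(2/3)·S^(1/2) = (1/0.044) × 11.57 × 1.082^(2/3) × 0.00082^(1/2) = 7.937 m³/s

7.94 m³/s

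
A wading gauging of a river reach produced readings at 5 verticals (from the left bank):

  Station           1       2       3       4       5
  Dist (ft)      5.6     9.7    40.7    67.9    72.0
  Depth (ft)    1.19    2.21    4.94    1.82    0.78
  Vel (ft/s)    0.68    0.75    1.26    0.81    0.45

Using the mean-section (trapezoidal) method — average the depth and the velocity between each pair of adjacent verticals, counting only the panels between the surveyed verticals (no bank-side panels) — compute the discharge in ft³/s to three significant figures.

Panel 1-2: Δb = 4.1 ft, d̄ = (1.19+2.21)/2 = 1.7, v̄ = (0.68+0.75)/2 = 0.715 → q = 4.1×1.7×0.715 = 4.984 ft³/s
Panel 2-3: Δb = 31 ft, d̄ = (2.21+4.94)/2 = 3.575, v̄ = (0.75+1.26)/2 = 1.005 → q = 31×3.575×1.005 = 111.4 ft³/s
Panel 3-4: Δb = 27.2 ft, d̄ = (4.94+1.82)/2 = 3.38, v̄ = (1.26+0.81)/2 = 1.035 → q = 27.2×3.38×1.035 = 95.15 ft³/s
Panel 4-5: Δb = 4.1 ft, d̄ = (1.82+0.78)/2 = 1.3, v̄ = (0.81+0.45)/2 = 0.63 → q = 4.1×1.3×0.63 = 3.358 ft³/s
Q = Σ q = 214.9 ft³/s

215 ft³/s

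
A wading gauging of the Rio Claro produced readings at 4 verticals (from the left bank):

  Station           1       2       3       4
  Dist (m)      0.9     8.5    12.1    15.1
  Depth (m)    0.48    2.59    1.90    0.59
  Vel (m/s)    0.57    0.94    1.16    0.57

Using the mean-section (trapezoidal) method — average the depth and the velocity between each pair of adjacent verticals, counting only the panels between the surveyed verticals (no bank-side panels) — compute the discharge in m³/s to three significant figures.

Panel 1-2: Δb = 7.6 m, d̄ = (0.48+2.59)/2 = 1.535, v̄ = (0.57+0.94)/2 = 0.755 → q = 7.6×1.535×0.755 = 8.808 m³/s
Panel 2-3: Δb = 3.6 m, d̄ = (2.59+1.90)/2 = 2.245, v̄ = (0.94+1.16)/2 = 1.05 → q = 3.6×2.245×1.05 = 8.486 m³/s
Panel 3-4: Δb = 3 m, d̄ = (1.90+0.59)/2 = 1.245, v̄ = (1.16+0.57)/2 = 0.865 → q = 3×1.245×0.865 = 3.231 m³/s
Q = Σ q = 20.52 m³/s

20.5 m³/s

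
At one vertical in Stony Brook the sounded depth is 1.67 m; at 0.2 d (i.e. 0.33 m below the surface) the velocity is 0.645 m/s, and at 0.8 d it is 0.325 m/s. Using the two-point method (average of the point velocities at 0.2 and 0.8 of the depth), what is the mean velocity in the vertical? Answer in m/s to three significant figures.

0.485 m/s

v̄ = (0.645 + 0.325) / 2 = 0.4850 m/s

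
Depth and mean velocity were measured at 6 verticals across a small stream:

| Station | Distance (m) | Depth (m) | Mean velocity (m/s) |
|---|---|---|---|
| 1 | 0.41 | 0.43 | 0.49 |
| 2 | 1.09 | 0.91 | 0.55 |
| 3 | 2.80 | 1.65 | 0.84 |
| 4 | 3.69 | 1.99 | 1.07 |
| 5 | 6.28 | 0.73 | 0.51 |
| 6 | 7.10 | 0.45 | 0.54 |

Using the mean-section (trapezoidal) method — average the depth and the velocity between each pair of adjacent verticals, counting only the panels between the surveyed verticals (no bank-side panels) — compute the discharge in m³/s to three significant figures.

6.34 m³/s

Panel 1-2: Δb = 0.68 m, d̄ = (0.43+0.91)/2 = 0.67, v̄ = (0.49+0.55)/2 = 0.52 → q = 0.68×0.67×0.52 = 0.2369 m³/s
Panel 2-3: Δb = 1.71 m, d̄ = (0.91+1.65)/2 = 1.28, v̄ = (0.55+0.84)/2 = 0.695 → q = 1.71×1.28×0.695 = 1.521 m³/s
Panel 3-4: Δb = 0.89 m, d̄ = (1.65+1.99)/2 = 1.82, v̄ = (0.84+1.07)/2 = 0.955 → q = 0.89×1.82×0.955 = 1.547 m³/s
Panel 4-5: Δb = 2.59 m, d̄ = (1.99+0.73)/2 = 1.36, v̄ = (1.07+0.51)/2 = 0.79 → q = 2.59×1.36×0.79 = 2.783 m³/s
Panel 5-6: Δb = 0.82 m, d̄ = (0.73+0.45)/2 = 0.59, v̄ = (0.51+0.54)/2 = 0.525 → q = 0.82×0.59×0.525 = 0.2540 m³/s
Q = Σ q = 6.342 m³/s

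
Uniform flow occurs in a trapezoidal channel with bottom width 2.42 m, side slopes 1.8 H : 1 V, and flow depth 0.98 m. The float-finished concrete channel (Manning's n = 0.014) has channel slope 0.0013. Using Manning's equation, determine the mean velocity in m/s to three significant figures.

A = (b + z·y)·y = (2.42 + 1.8×0.98)×0.98 = 4.100 m²
P = b + 2y√(1+z²) = 2.42 + 2×0.98×√(1+1.8²) = 6.456 m
R = A/P = 4.100/6.456 = 0.6351 m
Q = (1/n)·A·R^(2/3)·S^(1/2) = (1/0.014) × 4.100 × 0.6351^(2/3) × 0.0013^(1/2) = 7.803 m³/s
V = Q/A = 7.803/4.100 = 1.903 m/s

1.90 m/s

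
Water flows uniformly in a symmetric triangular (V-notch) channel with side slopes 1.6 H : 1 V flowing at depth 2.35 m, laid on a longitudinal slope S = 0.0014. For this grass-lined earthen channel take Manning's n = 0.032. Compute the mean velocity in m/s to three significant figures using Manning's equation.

1.17 m/s

A = z·y² = 1.6×2.35² = 8.836 m²
P = 2y√(1+z²) = 2×2.35×√(1+1.6²) = 8.868 m
R = A/P = 8.836/8.868 = 0.9964 m
Q = (1/n)·A·R^(2/3)·S^(1/2) = (1/0.032) × 8.836 × 0.9964^(2/3) × 0.0014^(1/2) = 10.31 m³/s
V = Q/A = 10.31/8.836 = 1.166 m/s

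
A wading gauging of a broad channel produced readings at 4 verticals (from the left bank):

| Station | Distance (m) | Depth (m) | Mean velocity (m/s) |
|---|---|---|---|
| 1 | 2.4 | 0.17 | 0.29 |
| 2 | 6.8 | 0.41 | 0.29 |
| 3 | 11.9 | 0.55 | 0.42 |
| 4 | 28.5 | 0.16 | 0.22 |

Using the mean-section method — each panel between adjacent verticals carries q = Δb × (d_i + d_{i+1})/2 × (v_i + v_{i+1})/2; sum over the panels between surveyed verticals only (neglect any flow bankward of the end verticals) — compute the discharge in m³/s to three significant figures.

3.12 m³/s

Panel 1-2: Δb = 4.4 m, d̄ = (0.17+0.41)/2 = 0.29, v̄ = (0.29+0.29)/2 = 0.29 → q = 4.4×0.29×0.29 = 0.3700 m³/s
Panel 2-3: Δb = 5.1 m, d̄ = (0.41+0.55)/2 = 0.48, v̄ = (0.29+0.42)/2 = 0.355 → q = 5.1×0.48×0.355 = 0.8690 m³/s
Panel 3-4: Δb = 16.6 m, d̄ = (0.55+0.16)/2 = 0.355, v̄ = (0.42+0.22)/2 = 0.32 → q = 16.6×0.355×0.32 = 1.886 m³/s
Q = Σ q = 3.125 m³/s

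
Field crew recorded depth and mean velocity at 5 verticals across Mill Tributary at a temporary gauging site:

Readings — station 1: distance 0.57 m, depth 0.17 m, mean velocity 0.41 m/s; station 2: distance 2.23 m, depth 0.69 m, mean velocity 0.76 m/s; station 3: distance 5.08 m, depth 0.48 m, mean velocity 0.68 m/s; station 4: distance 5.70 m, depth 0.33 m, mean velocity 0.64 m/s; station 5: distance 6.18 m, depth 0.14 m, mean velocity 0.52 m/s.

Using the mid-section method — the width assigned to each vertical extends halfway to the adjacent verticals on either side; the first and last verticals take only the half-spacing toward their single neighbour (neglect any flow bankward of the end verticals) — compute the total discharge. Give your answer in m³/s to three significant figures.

w_1 = (2.23 − 0.57)/2 = 0.83 m; q_1 = 0.41 × 0.17 × 0.83 = 0.05785 m³/s
w_2 = (5.08 − 0.57)/2 = 2.255 m; q_2 = 0.76 × 0.69 × 2.255 = 1.183 m³/s
w_3 = (5.70 − 2.23)/2 = 1.735 m; q_3 = 0.68 × 0.48 × 1.735 = 0.5663 m³/s
w_4 = (6.18 − 5.08)/2 = 0.55 m; q_4 = 0.64 × 0.33 × 0.55 = 0.1162 m³/s
w_5 = (6.18 − 5.70)/2 = 0.24 m; q_5 = 0.52 × 0.14 × 0.24 = 0.01747 m³/s
Q = Σ qᵢ = 1.940 m³/s

1.94 m³/s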